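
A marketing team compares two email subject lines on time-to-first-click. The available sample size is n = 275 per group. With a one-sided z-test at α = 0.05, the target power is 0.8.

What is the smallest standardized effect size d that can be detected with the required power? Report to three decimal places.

Required noncentrality: δ = z_{0.05} + z_{0.20} = 1.645 + 0.842 = 2.486.
δ = d·√(n/2) ⇒ d = δ/√(n/2) = 2.486/√(275/2) = 0.2120.

d ≈ 0.212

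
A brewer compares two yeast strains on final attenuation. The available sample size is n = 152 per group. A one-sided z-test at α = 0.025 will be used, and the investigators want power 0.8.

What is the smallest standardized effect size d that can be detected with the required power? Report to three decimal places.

d ≈ 0.321

Need Φ(δ − 1.960) = 0.8, so δ = 1.960 + 0.842 = 2.802.
δ = d·√(n/2) ⇒ d = δ/√(n/2) = 2.802/√(152/2) = 0.3214.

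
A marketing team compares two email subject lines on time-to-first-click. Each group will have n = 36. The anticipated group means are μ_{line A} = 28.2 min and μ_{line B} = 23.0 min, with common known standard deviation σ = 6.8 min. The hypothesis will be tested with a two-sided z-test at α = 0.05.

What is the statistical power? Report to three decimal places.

Power ≈ 0.901

Standardized effect: d = |μ_{line A} − μ_{line B}| / σ = |28.2 − 23.0| / 6.8 = 0.7647
Noncentrality parameter: δ = d·√(n/2) = 0.7647 × √(36/2) = 3.2444
Critical value for a two-sided test at α = 0.05: z_{α/2} = 1.960.
Power = Φ(δ − 1.960) + Φ(−δ − 1.960) = Φ(1.284) + Φ(-5.204) = 0.9005 + 0.0000 = 0.9005.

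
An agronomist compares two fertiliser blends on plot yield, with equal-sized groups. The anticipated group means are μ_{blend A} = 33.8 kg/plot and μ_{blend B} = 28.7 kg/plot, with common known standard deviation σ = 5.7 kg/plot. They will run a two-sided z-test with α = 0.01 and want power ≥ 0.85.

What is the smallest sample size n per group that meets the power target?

Standardized effect: d = |μ_{blend A} − μ_{blend B}| / σ = |33.8 − 28.7| / 5.7 = 0.8947
For power 0.85 need Φ(δ − z_{0.005}) = 0.85, so δ = z_{0.005} + z_{0.15} = 2.576 + 1.036 = 3.612.
(Ignoring the negligible lower-tail rejection probability gives the usual closed-form inversion.)
δ = d·√(n/2) ⇒ n = 2(δ/d)² = 2 × (3.612 / 0.8947)² = 32.60.
Round up to the next whole unit.

n = 33 per group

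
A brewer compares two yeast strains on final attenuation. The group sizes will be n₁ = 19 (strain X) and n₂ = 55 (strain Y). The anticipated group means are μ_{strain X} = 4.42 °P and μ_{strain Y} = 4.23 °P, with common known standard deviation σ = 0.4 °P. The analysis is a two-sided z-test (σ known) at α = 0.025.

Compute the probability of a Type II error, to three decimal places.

β ≈ 0.676

Standardized effect: d = |μ_{strain X} − μ_{strain Y}| / σ = |4.42 − 4.23| / 0.4 = 0.4750
Noncentrality parameter: δ = d / √(1/n₁ + 1/n₂) = 0.4750 / √(1/19 + 1/55) = 1.7850
Critical value for a two-sided test at α = 0.025: z_{α/2} = 2.241.
Power = Φ(δ − 2.241) + Φ(−δ − 2.241) = Φ(-0.456) + Φ(-4.026) = 0.3240 + 0.0000 = 0.3241.
Type II error: β = 1 − power = 1 − 0.3241 = 0.6759.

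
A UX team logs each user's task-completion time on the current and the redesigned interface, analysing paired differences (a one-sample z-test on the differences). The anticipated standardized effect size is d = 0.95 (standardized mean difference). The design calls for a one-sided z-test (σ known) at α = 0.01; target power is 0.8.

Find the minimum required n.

n = 12

For power 0.8 need Φ(δ − z_{0.01}) = 0.8, so δ = z_{0.01} + z_{0.20} = 2.326 + 0.842 = 3.168.
δ = d·√n ⇒ n = (δ/d)² = (3.168 / 0.95)² = 11.12.
Round up to the next whole unit.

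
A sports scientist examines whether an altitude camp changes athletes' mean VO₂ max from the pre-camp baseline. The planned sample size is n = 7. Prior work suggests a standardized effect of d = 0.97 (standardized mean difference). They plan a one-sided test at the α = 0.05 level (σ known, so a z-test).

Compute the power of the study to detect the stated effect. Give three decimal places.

Power ≈ 0.822

Noncentrality parameter: δ = d·√n = 0.97 × √7 = 2.5664
Critical value for a one-sided test at α = 0.05: z_α = 1.645.
Power = P(Z > 1.645 − δ) = Φ(0.922) = 0.8216.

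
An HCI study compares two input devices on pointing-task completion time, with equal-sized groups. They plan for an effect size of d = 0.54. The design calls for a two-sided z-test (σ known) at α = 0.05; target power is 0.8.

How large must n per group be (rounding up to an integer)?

n = 54 per group

Set Φ(δ − 1.960) = 0.8; then δ − 1.960 = Φ⁻¹(0.8) = 0.842, giving δ = 2.802.
(For δ > 0 the lower-tail rejection region contributes negligibly to power, so the one-term inversion is standard.)
δ = d·√(n/2) ⇒ n = 2(δ/d)² = 2 × (2.802 / 0.54)² = 53.83.
Round up to the next whole unit.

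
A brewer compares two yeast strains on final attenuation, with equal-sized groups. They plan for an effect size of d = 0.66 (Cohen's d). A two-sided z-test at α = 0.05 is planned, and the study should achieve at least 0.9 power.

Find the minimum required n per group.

n = 49 per group

For power 0.9 need Φ(δ − z_{0.025}) = 0.9, so δ = z_{0.025} + z_{0.10} = 1.960 + 1.282 = 3.242.
(The Φ(−δ − z_{α/2}) term is vanishingly small for δ > 0 and is dropped in the standard sample-size formula.)
δ = d·√(n/2) ⇒ n = 2(δ/d)² = 2 × (3.242 / 0.66)² = 48.24.
Round up to the next whole unit.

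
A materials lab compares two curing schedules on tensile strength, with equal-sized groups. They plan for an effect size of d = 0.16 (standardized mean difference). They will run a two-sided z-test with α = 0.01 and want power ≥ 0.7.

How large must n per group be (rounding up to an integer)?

Set Φ(δ − 2.576) = 0.7; then δ − 2.576 = Φ⁻¹(0.7) = 0.524, giving δ = 3.100.
(The Φ(−δ − z_{α/2}) term is vanishingly small for δ > 0 and is dropped in the standard sample-size formula.)
δ = d·√(n/2) ⇒ n = 2(δ/d)² = 2 × (3.100 / 0.16)² = 750.89.
Rounding up, n = 751 per group.

n = 751 per group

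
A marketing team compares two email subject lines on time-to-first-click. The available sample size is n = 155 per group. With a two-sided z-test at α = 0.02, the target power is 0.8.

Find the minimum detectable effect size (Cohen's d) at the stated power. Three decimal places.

d ≈ 0.360

Need Φ(δ − 2.326) = 0.8, so δ = 2.326 + 0.842 = 3.168.
(Lower-tail contribution to power is negligible for δ > 0.)
δ = d·√(n/2) ⇒ d = δ/√(n/2) = 3.168/√(155/2) = 0.3599.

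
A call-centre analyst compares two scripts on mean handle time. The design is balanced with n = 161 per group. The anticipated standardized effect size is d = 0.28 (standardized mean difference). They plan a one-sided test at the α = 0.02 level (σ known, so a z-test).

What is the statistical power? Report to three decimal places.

Noncentrality parameter: δ = d·√(n/2) = 0.28 × √(161/2) = 2.5122
One-sided α = 0.02 → critical value z_{0.02} = 2.054.
Power = P(Z > 2.054 − δ) = Φ(0.458) = 0.6767.

Power ≈ 0.677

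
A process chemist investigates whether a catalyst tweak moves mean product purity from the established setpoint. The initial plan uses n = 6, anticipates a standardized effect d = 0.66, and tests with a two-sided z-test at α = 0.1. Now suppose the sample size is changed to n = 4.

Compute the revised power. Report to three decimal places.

Power ≈ 0.374

With n = 4: δ = d·√n = 0.66 × √4 = 1.3200. Critical value z_{0.05} = 1.645.
Revised power = Φ(δ − 1.645) + Φ(−δ − 1.645) = Φ(-0.325) + Φ(-2.965) = 0.3726 + 0.0015 = 0.3742.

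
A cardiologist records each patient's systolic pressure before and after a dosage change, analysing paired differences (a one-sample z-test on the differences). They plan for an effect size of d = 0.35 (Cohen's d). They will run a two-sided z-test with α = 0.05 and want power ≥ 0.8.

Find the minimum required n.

For power 0.8 need Φ(δ − z_{0.025}) = 0.8, so δ = z_{0.025} + z_{0.20} = 1.960 + 0.842 = 2.802.
(For δ > 0 the lower-tail rejection region contributes negligibly to power, so the one-term inversion is standard.)
δ = d·√n ⇒ n = (δ/d)² = (2.802 / 0.35)² = 64.07.
Rounding up, n = 65.

n = 65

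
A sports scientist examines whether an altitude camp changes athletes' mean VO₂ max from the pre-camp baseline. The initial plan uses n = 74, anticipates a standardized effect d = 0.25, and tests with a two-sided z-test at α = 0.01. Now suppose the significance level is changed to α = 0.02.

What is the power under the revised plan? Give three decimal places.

δ = d·√n = 0.25 × √74 = 2.1506 (unchanged). New critical value: z_{0.01} = 2.326.
Revised power = Φ(δ − 2.326) + Φ(−δ − 2.326) = Φ(-0.176) + Φ(-4.477) = 0.4302 + 0.0000 = 0.4302.

Power ≈ 0.430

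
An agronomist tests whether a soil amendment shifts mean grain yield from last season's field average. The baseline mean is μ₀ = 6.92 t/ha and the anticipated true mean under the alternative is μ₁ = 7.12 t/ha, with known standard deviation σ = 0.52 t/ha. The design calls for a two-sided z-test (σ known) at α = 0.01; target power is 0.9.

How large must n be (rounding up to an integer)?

Standardized effect: d = |μ₁ − μ₀| / σ = |7.12 − 6.92| / 0.52 = 0.3846
Set Φ(δ − 2.576) = 0.9; then δ − 2.576 = Φ⁻¹(0.9) = 1.282, giving δ = 3.857.
(For δ > 0 the lower-tail rejection region contributes negligibly to power, so the one-term inversion is standard.)
δ = d·√n ⇒ n = (δ/d)² = (3.857 / 0.3846)² = 100.58.
Round up to the next whole unit.

n = 101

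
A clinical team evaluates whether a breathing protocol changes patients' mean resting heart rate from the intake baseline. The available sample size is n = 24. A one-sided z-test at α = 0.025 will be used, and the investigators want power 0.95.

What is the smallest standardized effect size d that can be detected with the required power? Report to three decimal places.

d ≈ 0.736

Need Φ(δ − 1.960) = 0.95, so δ = 1.960 + 1.645 = 3.605.
δ = d·√n ⇒ d = δ/√n = 3.605/√24 = 0.7358.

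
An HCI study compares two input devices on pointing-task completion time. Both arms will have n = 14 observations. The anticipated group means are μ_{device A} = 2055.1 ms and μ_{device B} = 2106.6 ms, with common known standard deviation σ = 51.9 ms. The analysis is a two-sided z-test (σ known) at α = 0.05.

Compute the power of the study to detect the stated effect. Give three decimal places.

Power ≈ 0.747

Standardized effect: d = |μ_{device A} − μ_{device B}| / σ = |2055.1 − 2106.6| / 51.9 = 0.9923
Noncentrality parameter: δ = d·√(n/2) = 0.9923 × √(14/2) = 2.6254
Two-sided α = 0.05 → critical value z_{0.025} = 1.960.
Power = Φ(δ − 1.960) + Φ(−δ − 1.960) = Φ(0.665) + Φ(-4.585) = 0.7471 + 0.0000 = 0.7471.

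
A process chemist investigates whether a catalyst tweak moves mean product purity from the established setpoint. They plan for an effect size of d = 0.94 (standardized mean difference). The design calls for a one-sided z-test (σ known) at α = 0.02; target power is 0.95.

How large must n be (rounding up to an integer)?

n = 16

For power 0.95 need Φ(δ − z_{0.02}) = 0.95, so δ = z_{0.02} + z_{0.05} = 2.054 + 1.645 = 3.699.
δ = d·√n ⇒ n = (δ/d)² = (3.699 / 0.94)² = 15.48.
Rounding up, n = 16.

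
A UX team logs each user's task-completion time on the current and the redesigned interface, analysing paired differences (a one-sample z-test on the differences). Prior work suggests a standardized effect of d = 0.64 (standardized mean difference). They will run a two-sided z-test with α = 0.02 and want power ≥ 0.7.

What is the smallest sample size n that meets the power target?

n = 20

For power 0.7 need Φ(δ − z_{0.01}) = 0.7, so δ = z_{0.01} + z_{0.30} = 2.326 + 0.524 = 2.851.
(The Φ(−δ − z_{α/2}) term is vanishingly small for δ > 0 and is dropped in the standard sample-size formula.)
δ = d·√n ⇒ n = (δ/d)² = (2.851 / 0.64)² = 19.84.
Rounding up, n = 20.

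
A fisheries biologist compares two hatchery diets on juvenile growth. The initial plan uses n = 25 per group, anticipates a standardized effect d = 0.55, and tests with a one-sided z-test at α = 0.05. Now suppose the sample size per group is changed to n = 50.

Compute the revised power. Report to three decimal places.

With n = 50 per group: δ = d·√(n/2) = 0.55 × √(50/2) = 2.7500. Critical value z_{0.05} = 1.645.
Revised power = Φ(δ − 1.645) = Φ(1.105) = 0.8655.

Power ≈ 0.865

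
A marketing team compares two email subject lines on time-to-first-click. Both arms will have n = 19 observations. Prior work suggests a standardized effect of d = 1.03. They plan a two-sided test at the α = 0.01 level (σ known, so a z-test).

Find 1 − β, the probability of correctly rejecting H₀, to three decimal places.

Noncentrality parameter: δ = d·√(n/2) = 1.03 × √(19/2) = 3.1747
Critical value for a two-sided test at α = 0.01: z_{α/2} = 2.576.
Power = Φ(δ − 2.576) + Φ(−δ − 2.576) = Φ(0.599) + Φ(-5.751) = 0.7254 + 0.0000 = 0.7254.

Power ≈ 0.725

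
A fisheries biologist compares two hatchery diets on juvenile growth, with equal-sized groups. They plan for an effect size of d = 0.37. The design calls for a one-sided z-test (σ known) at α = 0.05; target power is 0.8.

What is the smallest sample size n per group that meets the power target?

Set Φ(δ − 1.645) = 0.8; then δ − 1.645 = Φ⁻¹(0.8) = 0.842, giving δ = 2.486.
δ = d·√(n/2) ⇒ n = 2(δ/d)² = 2 × (2.486 / 0.37)² = 90.32.
Round up to the next whole unit.

n = 91 per group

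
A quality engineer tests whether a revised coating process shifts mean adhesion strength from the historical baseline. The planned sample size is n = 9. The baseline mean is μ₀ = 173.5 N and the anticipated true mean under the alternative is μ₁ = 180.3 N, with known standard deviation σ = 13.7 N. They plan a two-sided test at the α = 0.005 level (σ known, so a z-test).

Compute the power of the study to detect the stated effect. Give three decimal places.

Standardized effect: d = |μ₁ − μ₀| / σ = |180.3 − 173.5| / 13.7 = 0.4964
Noncentrality parameter: λ = d·√n = 0.4964 × √9 = 1.4891
Two-sided α = 0.005 → critical value z_{0.0025} = 2.807.
Power = Φ(λ − 2.807) + Φ(−λ − 2.807) = Φ(-1.318) + Φ(-4.296) = 0.0938 + 0.0000 = 0.0938.

Power ≈ 0.094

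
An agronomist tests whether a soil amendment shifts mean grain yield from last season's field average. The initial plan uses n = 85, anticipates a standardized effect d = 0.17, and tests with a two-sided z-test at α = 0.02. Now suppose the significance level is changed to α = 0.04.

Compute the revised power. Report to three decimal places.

δ = d·√n = 0.17 × √85 = 1.5673 (unchanged). New critical value: z_{0.02} = 2.054.
Revised power = Φ(δ − 2.054) + Φ(−δ − 2.054) = Φ(-0.486) + Φ(-3.621) = 0.3133 + 0.0001 = 0.3135.

Power ≈ 0.313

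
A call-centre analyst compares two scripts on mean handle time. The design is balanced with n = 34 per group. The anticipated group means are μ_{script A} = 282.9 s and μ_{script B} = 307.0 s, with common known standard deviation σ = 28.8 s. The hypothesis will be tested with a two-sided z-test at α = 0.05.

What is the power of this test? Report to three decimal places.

Power ≈ 0.932

Standardized effect: d = |μ_{script A} − μ_{script B}| / σ = |282.9 − 307.0| / 28.8 = 0.8368
Noncentrality parameter: δ = d·√(n/2) = 0.8368 × √(34/2) = 3.4502
Critical value for a two-sided test at α = 0.05: z_{α/2} = 1.960.
Power = Φ(δ − 1.960) + Φ(−δ − 1.960) = Φ(1.490) + Φ(-5.410) = 0.9319 + 0.0000 = 0.9319.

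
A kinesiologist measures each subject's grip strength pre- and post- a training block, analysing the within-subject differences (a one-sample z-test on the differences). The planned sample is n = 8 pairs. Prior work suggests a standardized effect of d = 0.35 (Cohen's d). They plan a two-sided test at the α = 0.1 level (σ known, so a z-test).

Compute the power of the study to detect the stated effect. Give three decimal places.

Power ≈ 0.260

Noncentrality parameter: δ = d·√n = 0.35 × √8 = 0.9899
Two-sided α = 0.1 → critical value z_{0.05} = 1.645.
Power = Φ(δ − 1.645) + Φ(−δ − 1.645) = Φ(-0.655) + Φ(-2.635) = 0.2563 + 0.0042 = 0.2605.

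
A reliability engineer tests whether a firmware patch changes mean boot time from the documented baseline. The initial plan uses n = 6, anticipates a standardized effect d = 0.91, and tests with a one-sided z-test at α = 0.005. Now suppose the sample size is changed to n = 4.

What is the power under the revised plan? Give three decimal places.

With n = 4: δ = d·√n = 0.91 × √4 = 1.8200. Critical value z_{0.005} = 2.576.
Revised power = P(Z > 2.576 − δ) = Φ(-0.756) = 0.2249.

Power ≈ 0.225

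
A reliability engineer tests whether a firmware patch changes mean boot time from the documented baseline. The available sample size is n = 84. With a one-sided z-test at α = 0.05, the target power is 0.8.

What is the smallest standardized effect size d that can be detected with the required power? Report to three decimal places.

Required noncentrality: δ = z_{0.05} + z_{0.20} = 1.645 + 0.842 = 2.486.
δ = d·√n ⇒ d = δ/√n = 2.486/√84 = 0.2713.

d ≈ 0.271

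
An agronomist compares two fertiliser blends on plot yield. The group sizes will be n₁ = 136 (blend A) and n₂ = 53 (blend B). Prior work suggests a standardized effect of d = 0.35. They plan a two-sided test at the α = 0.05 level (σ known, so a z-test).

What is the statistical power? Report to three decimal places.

Power ≈ 0.580

Noncentrality parameter: δ = d / √(1/n₁ + 1/n₂) = 0.35 / √(1/136 + 1/53) = 2.1614
Two-sided α = 0.05 → critical value z_{0.025} = 1.960.
Power = Φ(δ − 1.960) + Φ(−δ − 1.960) = Φ(0.201) + Φ(-4.121) = 0.5798 + 0.0000 = 0.5799.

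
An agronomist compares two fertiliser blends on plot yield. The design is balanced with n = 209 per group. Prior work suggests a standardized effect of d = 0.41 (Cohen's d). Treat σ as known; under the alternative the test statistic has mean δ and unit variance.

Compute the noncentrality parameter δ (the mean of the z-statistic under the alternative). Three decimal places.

The noncentrality parameter scales effect size by the design's sample-size factor: δ = d·√(n/2) = 0.41 × √(209/2) = 4.1912

δ ≈ 4.191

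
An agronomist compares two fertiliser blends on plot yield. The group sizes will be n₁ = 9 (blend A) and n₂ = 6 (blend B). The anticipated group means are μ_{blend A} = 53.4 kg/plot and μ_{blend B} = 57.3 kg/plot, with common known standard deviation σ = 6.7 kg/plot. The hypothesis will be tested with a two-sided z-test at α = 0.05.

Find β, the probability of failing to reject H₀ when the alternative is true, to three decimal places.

Standardized effect: d = |μ_{blend A} − μ_{blend B}| / σ = |53.4 − 57.3| / 6.7 = 0.5821
Noncentrality parameter: δ = d / √(1/n₁ + 1/n₂) = 0.5821 / √(1/9 + 1/6) = 1.1044
Two-sided α = 0.05 → critical value z_{0.025} = 1.960.
Power = Φ(δ − 1.960) + Φ(−δ − 1.960) = Φ(-0.856) + Φ(-3.064) = 0.1961 + 0.0011 = 0.1972.
Type II error: β = 1 − power = 1 − 0.1972 = 0.8028.

β ≈ 0.803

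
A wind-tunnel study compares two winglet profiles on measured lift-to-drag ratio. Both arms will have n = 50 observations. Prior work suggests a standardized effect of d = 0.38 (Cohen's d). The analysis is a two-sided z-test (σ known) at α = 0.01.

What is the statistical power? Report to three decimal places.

Noncentrality parameter: δ = d·√(n/2) = 0.38 × √(50/2) = 1.9000
Critical value for a two-sided test at α = 0.01: z_{α/2} = 2.576.
Power = Φ(δ − 2.576) + Φ(−δ − 2.576) = Φ(-0.676) + Φ(-4.476) = 0.2496 + 0.0000 = 0.2496.

Power ≈ 0.250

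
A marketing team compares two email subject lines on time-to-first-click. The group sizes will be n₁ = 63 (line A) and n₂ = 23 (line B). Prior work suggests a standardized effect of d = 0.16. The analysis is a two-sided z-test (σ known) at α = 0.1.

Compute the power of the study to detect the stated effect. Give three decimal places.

Power ≈ 0.172

Noncentrality parameter: λ = d / √(1/n₁ + 1/n₂) = 0.16 / √(1/63 + 1/23) = 0.6568
Two-sided α = 0.1 → critical value z_{0.05} = 1.645.
Power = Φ(λ − 1.645) + Φ(−λ − 1.645) = Φ(-0.988) + Φ(-2.302) = 0.1616 + 0.0107 = 0.1722.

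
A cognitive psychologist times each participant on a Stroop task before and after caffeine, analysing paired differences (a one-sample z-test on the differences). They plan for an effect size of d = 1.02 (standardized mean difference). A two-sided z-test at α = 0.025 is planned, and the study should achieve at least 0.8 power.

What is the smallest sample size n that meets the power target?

For power 0.8 need Φ(δ − z_{0.0125}) = 0.8, so δ = z_{0.0125} + z_{0.20} = 2.241 + 0.842 = 3.083.
(Ignoring the negligible lower-tail rejection probability gives the usual closed-form inversion.)
δ = d·√n ⇒ n = (δ/d)² = (3.083 / 1.02)² = 9.14.
Rounding up, n = 10.

n = 10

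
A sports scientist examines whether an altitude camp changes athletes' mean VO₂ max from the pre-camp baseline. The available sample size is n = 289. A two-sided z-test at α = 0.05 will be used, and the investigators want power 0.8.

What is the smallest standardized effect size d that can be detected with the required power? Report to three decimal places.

Need Φ(δ − 1.960) = 0.8, so δ = 1.960 + 0.842 = 2.802.
(Lower-tail contribution to power is negligible for δ > 0.)
δ = d·√n ⇒ d = δ/√n = 2.802/√289 = 0.1648.

d ≈ 0.165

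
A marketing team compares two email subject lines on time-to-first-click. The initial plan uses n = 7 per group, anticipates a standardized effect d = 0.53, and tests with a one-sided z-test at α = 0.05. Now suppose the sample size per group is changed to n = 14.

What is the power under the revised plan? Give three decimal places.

Power ≈ 0.404

With n = 14 per group: δ = d·√(n/2) = 0.53 × √(14/2) = 1.4022. Critical value z_{0.05} = 1.645.
Revised power = Φ(δ − 1.645) = Φ(-0.243) = 0.4042.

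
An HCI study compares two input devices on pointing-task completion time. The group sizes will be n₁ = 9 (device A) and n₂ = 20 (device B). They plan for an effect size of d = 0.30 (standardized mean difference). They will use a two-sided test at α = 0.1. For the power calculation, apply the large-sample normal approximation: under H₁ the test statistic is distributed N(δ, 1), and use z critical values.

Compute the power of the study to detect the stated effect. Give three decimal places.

Noncentrality parameter: δ = d / √(1/n₁ + 1/n₂) = 0.30 / √(1/9 + 1/20) = 0.7474
Two-sided α = 0.1 → critical value z_{0.05} = 1.645.
Power = Φ(δ − 1.645) + Φ(−δ − 1.645) = Φ(-0.897) + Φ(-2.392) = 0.1847 + 0.0084 = 0.1931.

Power ≈ 0.193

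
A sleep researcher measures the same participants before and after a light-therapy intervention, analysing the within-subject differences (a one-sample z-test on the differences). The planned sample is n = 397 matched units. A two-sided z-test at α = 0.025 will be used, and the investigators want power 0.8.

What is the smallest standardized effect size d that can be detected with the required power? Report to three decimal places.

d ≈ 0.155

Need Φ(δ − 2.241) = 0.8, so δ = 2.241 + 0.842 = 3.083.
(Lower-tail contribution to power is negligible for δ > 0.)
δ = d·√n ⇒ d = δ/√n = 3.083/√397 = 0.1547.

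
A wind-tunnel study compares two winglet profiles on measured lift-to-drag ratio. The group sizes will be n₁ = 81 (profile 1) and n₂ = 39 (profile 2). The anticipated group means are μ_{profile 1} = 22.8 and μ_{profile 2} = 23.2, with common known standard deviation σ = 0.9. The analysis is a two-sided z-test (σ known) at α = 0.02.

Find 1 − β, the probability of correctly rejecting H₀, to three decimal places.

Standardized effect: d = |μ_{profile 1} − μ_{profile 2}| / σ = |22.8 − 23.2| / 0.9 = 0.4444
Noncentrality parameter: δ = d / √(1/n₁ + 1/n₂) = 0.4444 / √(1/81 + 1/39) = 2.2804
Critical value for a two-sided test at α = 0.02: z_{α/2} = 2.326.
Power = Φ(δ − 2.326) + Φ(−δ − 2.326) = Φ(-0.046) + Φ(-4.607) = 0.4817 + 0.0000 = 0.4817.

Power ≈ 0.482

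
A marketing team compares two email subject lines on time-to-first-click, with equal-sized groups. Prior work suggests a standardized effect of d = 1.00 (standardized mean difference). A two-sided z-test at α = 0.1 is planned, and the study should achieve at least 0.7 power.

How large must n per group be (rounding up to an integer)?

Set Φ(δ − 1.645) = 0.7; then δ − 1.645 = Φ⁻¹(0.7) = 0.524, giving δ = 2.169.
(For δ > 0 the lower-tail rejection region contributes negligibly to power, so the one-term inversion is standard.)
δ = d·√(n/2) ⇒ n = 2(δ/d)² = 2 × (2.169 / 1.00)² = 9.41.
Round up to the next whole unit.

n = 10 per group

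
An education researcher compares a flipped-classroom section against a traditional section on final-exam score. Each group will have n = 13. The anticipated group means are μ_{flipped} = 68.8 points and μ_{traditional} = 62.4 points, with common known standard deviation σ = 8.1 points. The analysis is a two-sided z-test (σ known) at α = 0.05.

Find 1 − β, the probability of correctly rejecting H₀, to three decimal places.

Power ≈ 0.522

Standardized effect: d = |μ_{flipped} − μ_{traditional}| / σ = |68.8 − 62.4| / 8.1 = 0.7901
Noncentrality parameter: δ = d·√(n/2) = 0.7901 × √(13/2) = 2.0144
Critical value for a two-sided test at α = 0.05: z_{α/2} = 1.960.
Power = Φ(δ − 1.960) + Φ(−δ − 1.960) = Φ(0.054) + Φ(-3.974) = 0.5217 + 0.0000 = 0.5218.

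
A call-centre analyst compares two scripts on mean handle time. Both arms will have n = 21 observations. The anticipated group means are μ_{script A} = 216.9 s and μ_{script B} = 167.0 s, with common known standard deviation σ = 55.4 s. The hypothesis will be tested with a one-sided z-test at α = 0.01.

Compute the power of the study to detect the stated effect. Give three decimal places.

Standardized effect: d = |μ_{script A} − μ_{script B}| / σ = |216.9 − 167.0| / 55.4 = 0.9007
Noncentrality parameter: δ = d·√(n/2) = 0.9007 × √(21/2) = 2.9187
Critical value for a one-sided test at α = 0.01: z_α = 2.326.
Power = P(Z > 2.326 − δ) = Φ(0.592) = 0.7232.

Power ≈ 0.723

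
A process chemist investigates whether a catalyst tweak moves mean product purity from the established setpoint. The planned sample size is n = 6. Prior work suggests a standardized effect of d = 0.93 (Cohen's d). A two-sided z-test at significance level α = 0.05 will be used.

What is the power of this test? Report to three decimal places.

Power ≈ 0.625

Noncentrality parameter: δ = d·√n = 0.93 × √6 = 2.2780
Critical value for a two-sided test at α = 0.05: z_{α/2} = 1.960.
Power = Φ(δ − 1.960) + Φ(−δ − 1.960) = Φ(0.318) + Φ(-4.238) = 0.6248 + 0.0000 = 0.6248.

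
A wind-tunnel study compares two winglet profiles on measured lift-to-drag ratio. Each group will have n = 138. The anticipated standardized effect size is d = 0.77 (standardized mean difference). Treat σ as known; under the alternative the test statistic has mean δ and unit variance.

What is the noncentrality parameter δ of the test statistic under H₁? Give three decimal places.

δ ≈ 6.396

δ = d·√(n/2) = 0.77 × √(138/2) = 6.3961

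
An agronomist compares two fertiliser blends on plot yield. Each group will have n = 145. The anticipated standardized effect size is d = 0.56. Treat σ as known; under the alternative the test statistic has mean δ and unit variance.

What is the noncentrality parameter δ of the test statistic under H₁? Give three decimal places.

δ ≈ 4.768

The noncentrality parameter scales effect size by the design's sample-size factor: δ = d·√(n/2) = 0.56 × √(145/2) = 4.7682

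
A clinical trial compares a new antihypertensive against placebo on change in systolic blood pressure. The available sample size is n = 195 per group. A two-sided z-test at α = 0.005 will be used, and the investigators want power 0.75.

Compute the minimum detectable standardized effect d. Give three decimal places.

d ≈ 0.353

Need Φ(δ − 2.807) = 0.75, so δ = 2.807 + 0.674 = 3.482.
(Lower-tail contribution to power is negligible for δ > 0.)
δ = d·√(n/2) ⇒ d = δ/√(n/2) = 3.482/√(195/2) = 0.3526.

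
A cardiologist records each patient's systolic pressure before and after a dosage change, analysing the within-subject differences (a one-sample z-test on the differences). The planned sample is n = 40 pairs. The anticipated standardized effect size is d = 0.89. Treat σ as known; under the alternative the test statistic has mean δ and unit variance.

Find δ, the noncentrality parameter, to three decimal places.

δ ≈ 5.629

The noncentrality parameter scales effect size by the design's sample-size factor: δ = d·√n = 0.89 × √40 = 5.6289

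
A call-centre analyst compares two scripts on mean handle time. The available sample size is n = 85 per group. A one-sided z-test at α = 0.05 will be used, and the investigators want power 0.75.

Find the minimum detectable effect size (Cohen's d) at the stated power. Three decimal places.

Need Φ(δ − 1.645) = 0.75, so δ = 1.645 + 0.674 = 2.319.
δ = d·√(n/2) ⇒ d = δ/√(n/2) = 2.319/√(85/2) = 0.3558.

d ≈ 0.356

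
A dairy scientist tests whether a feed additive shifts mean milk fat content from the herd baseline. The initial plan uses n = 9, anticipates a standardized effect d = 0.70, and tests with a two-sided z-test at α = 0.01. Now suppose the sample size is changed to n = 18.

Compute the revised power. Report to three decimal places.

Power ≈ 0.653

With n = 18: δ = d·√n = 0.70 × √18 = 2.9698. Critical value z_{0.005} = 2.576.
Revised power = Φ(δ − 2.576) + Φ(−δ − 2.576) = Φ(0.394) + Φ(-5.546) = 0.6532 + 0.0000 = 0.6532.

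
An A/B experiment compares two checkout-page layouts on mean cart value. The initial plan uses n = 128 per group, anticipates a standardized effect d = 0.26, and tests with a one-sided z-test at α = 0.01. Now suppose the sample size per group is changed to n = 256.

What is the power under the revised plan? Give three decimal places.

Power ≈ 0.731

With n = 256 per group: δ = d·√(n/2) = 0.26 × √(256/2) = 2.9416. Critical value z_{0.01} = 2.326.
Revised power = P(Z > 2.326 − δ) = Φ(0.615) = 0.7308.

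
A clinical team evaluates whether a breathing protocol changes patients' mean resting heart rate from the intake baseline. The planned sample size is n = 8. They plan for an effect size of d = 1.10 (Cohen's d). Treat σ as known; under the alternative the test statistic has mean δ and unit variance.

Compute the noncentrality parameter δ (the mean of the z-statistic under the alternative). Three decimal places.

δ ≈ 3.111

δ = d·√n = 1.10 × √8 = 3.1113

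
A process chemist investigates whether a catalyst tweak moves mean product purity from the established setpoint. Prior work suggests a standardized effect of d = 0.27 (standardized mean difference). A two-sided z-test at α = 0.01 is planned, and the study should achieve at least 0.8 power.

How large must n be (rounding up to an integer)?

n = 161

Set Φ(δ − 2.576) = 0.8; then δ − 2.576 = Φ⁻¹(0.8) = 0.842, giving δ = 3.417.
(For δ > 0 the lower-tail rejection region contributes negligibly to power, so the one-term inversion is standard.)
δ = d·√n ⇒ n = (δ/d)² = (3.417 / 0.27)² = 160.21.
Rounding up, n = 161.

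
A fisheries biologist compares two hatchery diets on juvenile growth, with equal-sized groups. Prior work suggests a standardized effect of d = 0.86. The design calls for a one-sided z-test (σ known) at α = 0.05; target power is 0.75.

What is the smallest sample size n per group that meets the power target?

For power 0.75 need Φ(δ − z_{0.05}) = 0.75, so δ = z_{0.05} + z_{0.25} = 1.645 + 0.674 = 2.319.
δ = d·√(n/2) ⇒ n = 2(δ/d)² = 2 × (2.319 / 0.86)² = 14.55.
Round up to the next whole unit.

n = 15 per group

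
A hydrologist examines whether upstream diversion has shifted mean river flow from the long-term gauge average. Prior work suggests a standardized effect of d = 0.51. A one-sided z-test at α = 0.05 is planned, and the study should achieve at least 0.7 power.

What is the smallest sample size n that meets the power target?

For power 0.7 need Φ(δ − z_{0.05}) = 0.7, so δ = z_{0.05} + z_{0.30} = 1.645 + 0.524 = 2.169.
δ = d·√n ⇒ n = (δ/d)² = (2.169 / 0.51)² = 18.09.
Rounding up, n = 19.

n = 19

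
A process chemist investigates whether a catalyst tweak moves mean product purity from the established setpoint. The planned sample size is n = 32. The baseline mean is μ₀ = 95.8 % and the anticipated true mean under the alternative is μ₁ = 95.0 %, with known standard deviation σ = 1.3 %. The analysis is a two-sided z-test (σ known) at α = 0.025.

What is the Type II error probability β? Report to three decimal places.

Standardized effect: d = |μ₁ − μ₀| / σ = |95.0 − 95.8| / 1.3 = 0.6154
Noncentrality parameter: δ = d·√n = 0.6154 × √32 = 3.4811
Two-sided α = 0.025 → critical value z_{0.0125} = 2.241.
Power = Φ(δ − 2.241) + Φ(−δ − 2.241) = Φ(1.240) + Φ(-5.723) = 0.8925 + 0.0000 = 0.8925.
Type II error: β = 1 − power = 1 − 0.8925 = 0.1075.

β ≈ 0.108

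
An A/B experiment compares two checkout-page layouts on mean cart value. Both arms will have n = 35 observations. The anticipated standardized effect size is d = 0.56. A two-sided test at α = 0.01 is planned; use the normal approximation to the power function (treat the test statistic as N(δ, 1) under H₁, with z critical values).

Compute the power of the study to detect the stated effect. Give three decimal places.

Power ≈ 0.408

Noncentrality parameter: δ = d·√(n/2) = 0.56 × √(35/2) = 2.3426
Critical value for a two-sided test at α = 0.01: z_{α/2} = 2.576.
Power = Φ(δ − 2.576) + Φ(−δ − 2.576) = Φ(-0.233) + Φ(-4.918) = 0.4078 + 0.0000 = 0.4078.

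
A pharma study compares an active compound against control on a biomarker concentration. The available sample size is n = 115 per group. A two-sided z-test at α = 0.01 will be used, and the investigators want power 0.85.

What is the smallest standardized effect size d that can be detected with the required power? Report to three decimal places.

d ≈ 0.476

Need Φ(δ − 2.576) = 0.85, so δ = 2.576 + 1.036 = 3.612.
(Lower-tail contribution to power is negligible for δ > 0.)
δ = d·√(n/2) ⇒ d = δ/√(n/2) = 3.612/√(115/2) = 0.4764.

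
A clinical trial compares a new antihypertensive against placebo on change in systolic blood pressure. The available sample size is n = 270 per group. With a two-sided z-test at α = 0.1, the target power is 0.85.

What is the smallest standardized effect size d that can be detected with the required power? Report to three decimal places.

Required noncentrality: δ = z_{0.05} + z_{0.15} = 1.645 + 1.036 = 2.681.
(The second rejection-region term Φ(−δ − z_{α/2}) is negligible and dropped.)
δ = d·√(n/2) ⇒ d = δ/√(n/2) = 2.681/√(270/2) = 0.2308.

d ≈ 0.231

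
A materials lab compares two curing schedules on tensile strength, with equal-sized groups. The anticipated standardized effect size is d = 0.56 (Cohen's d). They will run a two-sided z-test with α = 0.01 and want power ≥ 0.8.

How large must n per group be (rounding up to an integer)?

n = 75 per group

Set Φ(δ − 2.576) = 0.8; then δ − 2.576 = Φ⁻¹(0.8) = 0.842, giving δ = 3.417.
(For δ > 0 the lower-tail rejection region contributes negligibly to power, so the one-term inversion is standard.)
δ = d·√(n/2) ⇒ n = 2(δ/d)² = 2 × (3.417 / 0.56)² = 74.48.
Rounding up, n = 75 per group.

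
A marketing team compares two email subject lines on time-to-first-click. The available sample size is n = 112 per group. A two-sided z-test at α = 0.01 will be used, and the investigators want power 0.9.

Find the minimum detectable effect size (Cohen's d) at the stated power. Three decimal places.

d ≈ 0.515

Need Φ(δ − 2.576) = 0.9, so δ = 2.576 + 1.282 = 3.857.
(The second rejection-region term Φ(−δ − z_{α/2}) is negligible and dropped.)
δ = d·√(n/2) ⇒ d = δ/√(n/2) = 3.857/√(112/2) = 0.5155.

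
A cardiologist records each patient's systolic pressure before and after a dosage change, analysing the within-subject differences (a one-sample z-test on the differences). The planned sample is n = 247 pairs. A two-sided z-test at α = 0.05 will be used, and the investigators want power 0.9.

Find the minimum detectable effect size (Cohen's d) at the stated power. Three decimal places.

d ≈ 0.206

Need Φ(δ − 1.960) = 0.9, so δ = 1.960 + 1.282 = 3.242.
(The second rejection-region term Φ(−δ − z_{α/2}) is negligible and dropped.)
δ = d·√n ⇒ d = δ/√n = 3.242/√247 = 0.2063.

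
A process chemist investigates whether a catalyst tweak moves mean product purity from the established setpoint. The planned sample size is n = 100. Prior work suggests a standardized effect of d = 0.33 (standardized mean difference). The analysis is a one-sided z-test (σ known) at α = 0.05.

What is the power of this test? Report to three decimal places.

Power ≈ 0.951

Noncentrality parameter: δ = d·√n = 0.33 × √100 = 3.3000
One-sided α = 0.05 → critical value z_{0.05} = 1.645.
Power = P(Z > 1.645 − δ) = Φ(1.655) = 0.9511.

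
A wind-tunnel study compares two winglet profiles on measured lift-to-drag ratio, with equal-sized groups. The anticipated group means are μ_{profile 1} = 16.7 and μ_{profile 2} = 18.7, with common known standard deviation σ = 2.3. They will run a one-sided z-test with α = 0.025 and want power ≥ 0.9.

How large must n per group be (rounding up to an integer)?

n = 28 per group

Standardized effect: d = |μ_{profile 1} − μ_{profile 2}| / σ = |16.7 − 18.7| / 2.3 = 0.8696
For power 0.9 need Φ(δ − z_{0.025}) = 0.9, so δ = z_{0.025} + z_{0.10} = 1.960 + 1.282 = 3.242.
δ = d·√(n/2) ⇒ n = 2(δ/d)² = 2 × (3.242 / 0.8696)² = 27.79.
Round up to the next whole unit.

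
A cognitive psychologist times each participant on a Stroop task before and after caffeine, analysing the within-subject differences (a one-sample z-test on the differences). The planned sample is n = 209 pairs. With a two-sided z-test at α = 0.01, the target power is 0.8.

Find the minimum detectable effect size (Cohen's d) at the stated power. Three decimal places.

d ≈ 0.236

Need Φ(δ − 2.576) = 0.8, so δ = 2.576 + 0.842 = 3.417.
(The second rejection-region term Φ(−δ − z_{α/2}) is negligible and dropped.)
δ = d·√n ⇒ d = δ/√n = 3.417/√209 = 0.2364.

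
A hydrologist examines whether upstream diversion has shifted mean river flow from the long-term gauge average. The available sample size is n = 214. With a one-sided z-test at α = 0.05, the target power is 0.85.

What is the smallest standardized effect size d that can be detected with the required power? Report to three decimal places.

d ≈ 0.183

Need Φ(δ − 1.645) = 0.85, so δ = 1.645 + 1.036 = 2.681.
δ = d·√n ⇒ d = δ/√n = 2.681/√214 = 0.1833.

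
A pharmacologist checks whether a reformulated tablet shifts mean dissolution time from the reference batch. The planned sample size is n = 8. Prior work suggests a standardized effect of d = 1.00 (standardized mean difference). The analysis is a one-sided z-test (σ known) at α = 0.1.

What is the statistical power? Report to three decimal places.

Noncentrality parameter: δ = d·√n = 1.00 × √8 = 2.8284
One-sided α = 0.1 → critical value z_{0.1} = 1.282.
Power = P(Z > 1.282 − δ) = Φ(1.547) = 0.9391.

Power ≈ 0.939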